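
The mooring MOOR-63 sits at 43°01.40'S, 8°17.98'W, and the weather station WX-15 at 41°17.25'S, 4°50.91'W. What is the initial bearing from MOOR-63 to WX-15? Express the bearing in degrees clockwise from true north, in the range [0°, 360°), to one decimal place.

MOOR-63: φ = -43.02333°, λ = -8.29967°
WX-15: φ = -41.28750°, λ = -4.84850°
Δλ = 3.4512°
y = sin Δλ · cos φ₂ = 0.045233
x = cos φ₁ sin φ₂ − sin φ₁ cos φ₂ cos Δλ = 0.029362
θ = atan2(y, x) = 57.0117° → 57.0117° (mod 360°)

57.0°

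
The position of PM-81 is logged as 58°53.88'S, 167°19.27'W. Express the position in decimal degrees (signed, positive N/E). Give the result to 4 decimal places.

lat: 58.8980° S → -58.8980°
lon: 167.3212° W → -167.3212°

-58.8980°, -167.3212°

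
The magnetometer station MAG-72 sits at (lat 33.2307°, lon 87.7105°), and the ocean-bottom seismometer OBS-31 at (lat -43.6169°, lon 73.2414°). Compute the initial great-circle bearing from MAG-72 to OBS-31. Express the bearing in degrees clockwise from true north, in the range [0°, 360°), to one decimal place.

190.7°

Δλ = -14.4691°
y = sin Δλ · cos φ₂ = -0.180889
x = cos φ₁ sin φ₂ − sin φ₁ cos φ₂ cos Δλ = -0.961185
θ = atan2(y, x) = -169.3419° → 190.6581° (mod 360°)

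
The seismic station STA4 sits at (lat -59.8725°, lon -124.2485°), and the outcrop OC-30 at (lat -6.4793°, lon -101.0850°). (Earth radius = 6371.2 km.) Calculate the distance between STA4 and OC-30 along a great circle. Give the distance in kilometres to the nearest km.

6251 km

Δφ = 53.3932°,  Δλ = 23.1635°
a = sin²(Δφ/2) + cos φ₁ cos φ₂ sin²(Δλ/2) = 0.221942
c = 2·arcsin(√a) = 0.981091 rad = 56.2124°
d = R·c = 6371.2 × 0.981091 = 6250.7 km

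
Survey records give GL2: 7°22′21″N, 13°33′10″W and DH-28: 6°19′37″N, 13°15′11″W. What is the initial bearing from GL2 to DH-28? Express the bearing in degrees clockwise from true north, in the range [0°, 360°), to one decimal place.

164.1°

GL2: φ = +7.37250°, λ = -13.55278°
DH-28: φ = +6.32694°, λ = -13.25306°
Δλ = 0.2997°
y = sin Δλ · cos φ₂ = 0.005199
x = cos φ₁ sin φ₂ − sin φ₁ cos φ₂ cos Δλ = -0.018246
θ = atan2(y, x) = 164.0946° → 164.0946° (mod 360°)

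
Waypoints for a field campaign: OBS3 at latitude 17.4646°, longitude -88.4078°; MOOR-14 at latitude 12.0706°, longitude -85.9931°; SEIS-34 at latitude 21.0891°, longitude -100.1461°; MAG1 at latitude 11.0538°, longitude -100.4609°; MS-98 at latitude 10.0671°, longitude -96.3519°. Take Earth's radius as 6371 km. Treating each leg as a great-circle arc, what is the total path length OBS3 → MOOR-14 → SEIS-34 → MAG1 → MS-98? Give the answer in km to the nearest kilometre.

OBS3→MOOR-14: c = 0.102578 rad, d = 653.52 km
MOOR-14→SEIS-34: c = 0.283997 rad, d = 1809.34 km
SEIS-34→MAG1: c = 0.175228 rad, d = 1116.38 km
MAG1→MS-98: c = 0.072572 rad, d = 462.36 km
Total = 653.52 + 1809.34 + 1116.38 + 462.36 = 4041.60 km

4042 km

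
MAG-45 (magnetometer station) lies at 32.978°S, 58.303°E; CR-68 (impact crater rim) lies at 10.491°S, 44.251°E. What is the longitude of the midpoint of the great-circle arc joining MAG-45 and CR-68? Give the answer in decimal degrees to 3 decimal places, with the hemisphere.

50.717°E

Bx = cos φ₂ cos Δλ = 0.953860,  By = cos φ₂ sin Δλ = -0.238744
φₘ = atan2(sin φ₁ + sin φ₂, √((cos φ₁ + Bx)² + By²)) = -21.88252°
λₘ = λ₁ + atan2(By, cos φ₁ + Bx) = 50.71741°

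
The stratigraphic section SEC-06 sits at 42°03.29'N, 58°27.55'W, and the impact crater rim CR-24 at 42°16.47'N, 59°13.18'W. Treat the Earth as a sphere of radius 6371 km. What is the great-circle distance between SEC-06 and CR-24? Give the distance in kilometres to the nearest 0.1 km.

SEC-06: φ = +42.05483°, λ = -58.45917°
CR-24: φ = +42.27450°, λ = -59.21967°
Δφ = 0.2197°,  Δλ = -0.7605°
a = sin²(Δφ/2) + cos φ₁ cos φ₂ sin²(Δλ/2) = 0.000028
c = 2·arcsin(√a) = 0.010559 rad = 0.6050°
d = R·c = 6371 × 0.010559 = 67.3 km

67.3 km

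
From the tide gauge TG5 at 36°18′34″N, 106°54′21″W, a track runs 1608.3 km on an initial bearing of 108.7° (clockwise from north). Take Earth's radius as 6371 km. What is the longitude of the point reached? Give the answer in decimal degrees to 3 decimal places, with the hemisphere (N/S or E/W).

90.954°W

TG5: φ = +36.30944°, λ = -106.90583°
δ = d/R = 1608.3/6371 = 0.252441 rad
φ₂ = arcsin(sin φ₁ cos δ + cos φ₁ sin δ cos θ)
   = arcsin(0.59215·0.96831 + 0.80583·0.24977·-0.32061) = 30.58715°
λ₂ = λ₁ + atan2(sin θ sin δ cos φ₁, cos δ − sin φ₁ sin φ₂) = -90.95438°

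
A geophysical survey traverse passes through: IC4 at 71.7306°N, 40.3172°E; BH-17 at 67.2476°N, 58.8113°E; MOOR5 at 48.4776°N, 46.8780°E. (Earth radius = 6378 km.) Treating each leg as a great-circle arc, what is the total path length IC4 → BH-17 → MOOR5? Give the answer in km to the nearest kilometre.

3068 km

IC4→BH-17: c = 0.136640 rad, d = 871.49 km
BH-17→MOOR5: c = 0.344403 rad, d = 2196.60 km
Total = 871.49 + 2196.60 = 3068.09 km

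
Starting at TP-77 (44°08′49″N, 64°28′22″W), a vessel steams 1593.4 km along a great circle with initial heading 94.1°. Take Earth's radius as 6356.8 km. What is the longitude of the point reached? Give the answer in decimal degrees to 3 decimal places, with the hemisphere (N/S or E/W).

TP-77: φ = +44.14694°, λ = -64.47278°
δ = d/R = 1593.4/6356.8 = 0.250661 rad
φ₂ = arcsin(sin φ₁ cos δ + cos φ₁ sin δ cos θ)
   = arcsin(0.69650·0.96875 + 0.71756·0.24804·-0.07150) = 41.45326°
λ₂ = λ₁ + atan2(sin θ sin δ cos φ₁, cos δ − sin φ₁ sin φ₂) = -45.19788°

45.198°W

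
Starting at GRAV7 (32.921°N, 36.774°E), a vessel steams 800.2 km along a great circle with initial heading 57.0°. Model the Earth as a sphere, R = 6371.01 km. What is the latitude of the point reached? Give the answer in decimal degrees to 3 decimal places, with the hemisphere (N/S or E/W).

36.618°N

δ = d/R = 800.2/6371.01 = 0.125600 rad
φ₂ = arcsin(sin φ₁ cos δ + cos φ₁ sin δ cos θ)
   = arcsin(0.54348·0.99212 + 0.83942·0.12527·0.54464) = 36.61765°
λ₂ = λ₁ + atan2(sin θ sin δ cos φ₁, cos δ − sin φ₁ sin φ₂) = 44.29529°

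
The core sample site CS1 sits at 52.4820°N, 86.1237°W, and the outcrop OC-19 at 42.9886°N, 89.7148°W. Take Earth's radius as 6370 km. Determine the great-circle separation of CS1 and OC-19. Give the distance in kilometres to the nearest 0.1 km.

1088.7 km

Δφ = -9.4934°,  Δλ = -3.5911°
a = sin²(Δφ/2) + cos φ₁ cos φ₂ sin²(Δλ/2) = 0.007285
c = 2·arcsin(√a) = 0.170913 rad = 9.7926°
d = R·c = 6370 × 0.170913 = 1088.7 km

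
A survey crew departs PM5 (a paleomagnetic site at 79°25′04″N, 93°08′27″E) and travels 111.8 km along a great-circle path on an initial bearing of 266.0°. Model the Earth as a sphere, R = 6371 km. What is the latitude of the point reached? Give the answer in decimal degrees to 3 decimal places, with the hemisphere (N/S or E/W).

79.301°N

PM5: φ = +79.41778°, λ = +93.14083°
δ = d/R = 111.8/6371 = 0.017548 rad
φ₂ = arcsin(sin φ₁ cos δ + cos φ₁ sin δ cos θ)
   = arcsin(0.98299·0.99985 + 0.18365·0.01755·-0.06976) = 79.30106°
λ₂ = λ₁ + atan2(sin θ sin δ cos φ₁, cos δ − sin φ₁ sin φ₂) = 87.73043°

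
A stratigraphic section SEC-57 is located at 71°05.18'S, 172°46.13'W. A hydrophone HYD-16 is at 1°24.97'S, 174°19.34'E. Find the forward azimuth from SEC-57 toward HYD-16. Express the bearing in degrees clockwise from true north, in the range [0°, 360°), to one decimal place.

SEC-57: φ = -71.08633°, λ = -172.76883°
HYD-16: φ = -1.41617°, λ = +174.32233°
Δλ = -12.9088°
y = sin Δλ · cos φ₂ = -0.223332
x = cos φ₁ sin φ₂ − sin φ₁ cos φ₂ cos Δλ = 0.913807
θ = atan2(y, x) = -13.7337° → 346.2663° (mod 360°)

346.3°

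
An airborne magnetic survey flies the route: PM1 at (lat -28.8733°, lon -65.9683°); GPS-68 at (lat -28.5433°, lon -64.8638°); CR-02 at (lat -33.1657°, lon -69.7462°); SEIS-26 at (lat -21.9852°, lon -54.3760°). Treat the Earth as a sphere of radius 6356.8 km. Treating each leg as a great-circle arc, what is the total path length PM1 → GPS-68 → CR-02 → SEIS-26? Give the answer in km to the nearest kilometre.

2757 km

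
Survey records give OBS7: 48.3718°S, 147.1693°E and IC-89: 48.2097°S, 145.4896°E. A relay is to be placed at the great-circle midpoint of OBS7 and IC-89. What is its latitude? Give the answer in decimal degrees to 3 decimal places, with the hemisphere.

48.294°S

Bx = cos φ₂ cos Δλ = 0.666120,  By = cos φ₂ sin Δλ = -0.019534
φₘ = atan2(sin φ₁ + sin φ₂, √((cos φ₁ + Bx)² + By²)) = -48.29381°
λₘ = λ₁ + atan2(By, cos φ₁ + Bx) = 146.32812°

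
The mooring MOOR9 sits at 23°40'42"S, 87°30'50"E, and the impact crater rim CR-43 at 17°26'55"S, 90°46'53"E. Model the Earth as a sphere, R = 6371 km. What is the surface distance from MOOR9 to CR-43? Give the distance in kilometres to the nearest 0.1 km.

MOOR9: φ = -23.67833°, λ = +87.51389°
CR-43: φ = -17.44861°, λ = +90.78139°
Δφ = 6.2297°,  Δλ = 3.2675°
a = sin²(Δφ/2) + cos φ₁ cos φ₂ sin²(Δλ/2) = 0.003663
c = 2·arcsin(√a) = 0.121115 rad = 6.9394°
d = R·c = 6371 × 0.121115 = 771.6 km

771.6 km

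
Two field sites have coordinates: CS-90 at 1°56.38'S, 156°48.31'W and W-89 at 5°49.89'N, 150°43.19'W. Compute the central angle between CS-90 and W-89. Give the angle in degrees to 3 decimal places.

CS-90: φ = -1.93967°, λ = -156.80517°
W-89: φ = +5.83150°, λ = -150.71983°
Δφ = 7.7712°,  Δλ = 6.0853°
a = sin²(Δφ/2) + cos φ₁ cos φ₂ sin²(Δλ/2) = 0.007393
c = 2·arcsin(√a) = 0.172181 rad = 9.8652°

9.865°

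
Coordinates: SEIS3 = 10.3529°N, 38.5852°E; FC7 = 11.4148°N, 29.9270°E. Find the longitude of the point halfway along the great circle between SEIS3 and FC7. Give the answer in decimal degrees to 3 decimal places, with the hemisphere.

34.264°E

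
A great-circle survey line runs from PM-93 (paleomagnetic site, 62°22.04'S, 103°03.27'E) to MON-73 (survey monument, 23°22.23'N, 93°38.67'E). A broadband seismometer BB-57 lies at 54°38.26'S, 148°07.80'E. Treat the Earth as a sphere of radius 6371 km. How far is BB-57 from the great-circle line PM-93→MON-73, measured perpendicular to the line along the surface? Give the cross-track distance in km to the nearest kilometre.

PM-93: φ = -62.36733°, λ = +103.05450°
MON-73: φ = +23.37050°, λ = +93.64450°
BB-57: φ = -54.63767°, λ = +148.13000°
δ₁₃ = central angle PM-93→BB-57 = 0.422555 rad  (haversine)
θ₁₃ = bearing PM-93→BB-57 = 92.258°,  θ₁₂ = bearing PM-93→MON-73 = 351.348°
dₓₜ = R·arcsin(sin δ₁₃ · sin(θ₁₃ − θ₁₂)) = 6371·arcsin(0.41009·sin(-259.090°)) = 2640.413 km
|dₓₜ| = 2640.413 km

2640 km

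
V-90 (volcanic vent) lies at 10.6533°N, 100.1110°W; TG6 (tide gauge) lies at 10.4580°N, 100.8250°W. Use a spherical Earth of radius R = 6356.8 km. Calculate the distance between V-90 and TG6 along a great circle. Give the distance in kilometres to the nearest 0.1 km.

Δφ = -0.1953°,  Δλ = -0.7140°
a = sin²(Δφ/2) + cos φ₁ cos φ₂ sin²(Δλ/2) = 0.000040
c = 2·arcsin(√a) = 0.012716 rad = 0.7286°
d = R·c = 6356.8 × 0.012716 = 80.8 km

80.8 km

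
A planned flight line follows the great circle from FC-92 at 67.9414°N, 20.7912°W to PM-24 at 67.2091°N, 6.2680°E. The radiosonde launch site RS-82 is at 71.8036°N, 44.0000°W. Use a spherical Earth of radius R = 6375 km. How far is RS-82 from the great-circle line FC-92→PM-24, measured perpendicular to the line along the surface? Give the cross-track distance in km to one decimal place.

δ₁₃ = central angle FC-92→RS-82 = 0.153524 rad  (haversine)
θ₁₃ = bearing FC-92→RS-82 = 306.415°,  θ₁₂ = bearing FC-92→PM-24 = 81.442°
dₓₜ = R·arcsin(sin δ₁₃ · sin(θ₁₃ − θ₁₂)) = 6375·arcsin(0.15292·sin(224.973°)) = -690.360 km
|dₓₜ| = 690.360 km

690.4 km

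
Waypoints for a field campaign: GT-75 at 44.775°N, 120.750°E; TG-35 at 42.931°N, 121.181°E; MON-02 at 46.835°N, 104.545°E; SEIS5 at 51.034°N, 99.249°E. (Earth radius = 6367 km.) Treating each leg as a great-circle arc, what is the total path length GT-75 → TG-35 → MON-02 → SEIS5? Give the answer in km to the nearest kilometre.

2190 km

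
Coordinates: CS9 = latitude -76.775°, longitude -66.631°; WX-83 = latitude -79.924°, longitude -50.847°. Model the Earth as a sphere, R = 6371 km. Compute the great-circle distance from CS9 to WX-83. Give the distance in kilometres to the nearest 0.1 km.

495.2 km

Δφ = -3.1490°,  Δλ = 15.7840°
a = sin²(Δφ/2) + cos φ₁ cos φ₂ sin²(Δλ/2) = 0.001510
c = 2·arcsin(√a) = 0.077726 rad = 4.4534°
d = R·c = 6371 × 0.077726 = 495.2 km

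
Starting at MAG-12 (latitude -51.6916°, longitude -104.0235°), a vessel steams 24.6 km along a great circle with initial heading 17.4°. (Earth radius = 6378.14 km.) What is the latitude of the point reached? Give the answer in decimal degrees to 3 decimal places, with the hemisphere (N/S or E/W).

δ = d/R = 24.6/6378.14 = 0.003857 rad
φ₂ = arcsin(sin φ₁ cos δ + cos φ₁ sin δ cos θ)
   = arcsin(-0.78469·0.99999 + 0.61989·0.00386·0.95424) = -51.48068°
λ₂ = λ₁ + atan2(sin θ sin δ cos φ₁, cos δ − sin φ₁ sin φ₂) = -103.91739°

51.481°S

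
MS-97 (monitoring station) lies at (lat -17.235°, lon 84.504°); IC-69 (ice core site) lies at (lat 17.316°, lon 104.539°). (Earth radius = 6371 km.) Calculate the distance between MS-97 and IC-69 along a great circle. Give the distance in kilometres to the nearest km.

4424 km

Δφ = 34.5510°,  Δλ = 20.0350°
a = sin²(Δφ/2) + cos φ₁ cos φ₂ sin²(Δλ/2) = 0.115779
c = 2·arcsin(√a) = 0.694393 rad = 39.7858°
d = R·c = 6371 × 0.694393 = 4424.0 km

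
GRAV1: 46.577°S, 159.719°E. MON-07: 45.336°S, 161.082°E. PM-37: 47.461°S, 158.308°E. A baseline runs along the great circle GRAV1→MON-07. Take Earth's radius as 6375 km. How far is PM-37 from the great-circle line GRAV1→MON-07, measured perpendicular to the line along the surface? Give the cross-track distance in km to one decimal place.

δ₁₃ = central angle GRAV1→PM-37 = 0.022801 rad  (haversine)
θ₁₃ = bearing GRAV1→PM-37 = 226.904°,  θ₁₂ = bearing GRAV1→MON-07 = 37.855°
dₓₜ = R·arcsin(sin δ₁₃ · sin(θ₁₃ − θ₁₂)) = 6375·arcsin(0.02280·sin(189.049°)) = -22.859 km
|dₓₜ| = 22.859 km

22.9 km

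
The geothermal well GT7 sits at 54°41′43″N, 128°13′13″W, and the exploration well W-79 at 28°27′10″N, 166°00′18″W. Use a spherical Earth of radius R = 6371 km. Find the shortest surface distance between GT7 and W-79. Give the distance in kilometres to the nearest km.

GT7: φ = +54.69528°, λ = -128.22028°
W-79: φ = +28.45278°, λ = -166.00500°
Δφ = -26.2425°,  Δλ = -37.7847°
a = sin²(Δφ/2) + cos φ₁ cos φ₂ sin²(Δλ/2) = 0.104806
c = 2·arcsin(√a) = 0.659355 rad = 37.7782°
d = R·c = 6371 × 0.659355 = 4200.7 km

4201 km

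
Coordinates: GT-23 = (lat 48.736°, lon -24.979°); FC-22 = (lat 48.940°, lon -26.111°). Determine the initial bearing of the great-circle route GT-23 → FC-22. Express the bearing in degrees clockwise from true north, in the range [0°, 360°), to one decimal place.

Δλ = -1.1320°
y = sin Δλ · cos φ₂ = -0.012977
x = cos φ₁ sin φ₂ − sin φ₁ cos φ₂ cos Δλ = 0.003657
θ = atan2(y, x) = -74.2621° → 285.7379° (mod 360°)

285.7°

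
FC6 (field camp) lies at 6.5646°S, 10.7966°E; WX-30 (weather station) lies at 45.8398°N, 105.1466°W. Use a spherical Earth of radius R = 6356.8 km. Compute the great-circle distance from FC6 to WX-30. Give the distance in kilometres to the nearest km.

Δφ = 52.4044°,  Δλ = -115.9432°
a = sin²(Δφ/2) + cos φ₁ cos φ₂ sin²(Δλ/2) = 0.692397
c = 2·arcsin(√a) = 1.965782 rad = 112.6310°
d = R·c = 6356.8 × 1.965782 = 12496.1 km

12496 km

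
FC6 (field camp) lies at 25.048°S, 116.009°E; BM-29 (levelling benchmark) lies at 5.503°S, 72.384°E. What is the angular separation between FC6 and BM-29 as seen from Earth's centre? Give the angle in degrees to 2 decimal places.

46.10°

Δφ = 19.5450°,  Δλ = -43.6250°
a = sin²(Δφ/2) + cos φ₁ cos φ₂ sin²(Δλ/2) = 0.153314
c = 2·arcsin(√a) = 0.804638 rad = 46.1024°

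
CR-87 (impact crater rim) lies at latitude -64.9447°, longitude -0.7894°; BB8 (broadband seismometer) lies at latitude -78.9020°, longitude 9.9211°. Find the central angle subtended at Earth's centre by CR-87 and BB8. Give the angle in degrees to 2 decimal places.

Δφ = -13.9573°,  Δλ = 10.7105°
a = sin²(Δφ/2) + cos φ₁ cos φ₂ sin²(Δλ/2) = 0.015472
c = 2·arcsin(√a) = 0.249421 rad = 14.2907°

14.29°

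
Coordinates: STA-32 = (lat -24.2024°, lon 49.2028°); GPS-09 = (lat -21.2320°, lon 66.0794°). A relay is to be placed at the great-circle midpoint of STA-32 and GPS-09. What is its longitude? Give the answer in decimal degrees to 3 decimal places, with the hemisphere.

57.733°E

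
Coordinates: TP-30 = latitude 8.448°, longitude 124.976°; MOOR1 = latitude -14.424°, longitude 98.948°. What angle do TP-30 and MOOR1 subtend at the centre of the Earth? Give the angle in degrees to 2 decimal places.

34.49°

Δφ = -22.8720°,  Δλ = -26.0280°
a = sin²(Δφ/2) + cos φ₁ cos φ₂ sin²(Δλ/2) = 0.087891
c = 2·arcsin(√a) = 0.601977 rad = 34.4907°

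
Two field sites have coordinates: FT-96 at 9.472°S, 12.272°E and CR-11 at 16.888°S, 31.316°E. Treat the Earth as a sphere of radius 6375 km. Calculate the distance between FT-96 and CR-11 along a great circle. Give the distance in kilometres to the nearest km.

2220 km

Δφ = -7.4160°,  Δλ = 19.0440°
a = sin²(Δφ/2) + cos φ₁ cos φ₂ sin²(Δλ/2) = 0.030011
c = 2·arcsin(√a) = 0.348231 rad = 19.9522°
d = R·c = 6375 × 0.348231 = 2220.0 km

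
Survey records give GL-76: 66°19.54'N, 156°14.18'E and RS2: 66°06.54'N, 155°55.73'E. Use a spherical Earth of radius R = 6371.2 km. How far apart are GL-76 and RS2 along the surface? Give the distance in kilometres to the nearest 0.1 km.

27.8 km

GL-76: φ = +66.32567°, λ = +156.23633°
RS2: φ = +66.10900°, λ = +155.92883°
Δφ = -0.2167°,  Δλ = -0.3075°
a = sin²(Δφ/2) + cos φ₁ cos φ₂ sin²(Δλ/2) = 0.000005
c = 2·arcsin(√a) = 0.004357 rad = 0.2496°
d = R·c = 6371.2 × 0.004357 = 27.8 km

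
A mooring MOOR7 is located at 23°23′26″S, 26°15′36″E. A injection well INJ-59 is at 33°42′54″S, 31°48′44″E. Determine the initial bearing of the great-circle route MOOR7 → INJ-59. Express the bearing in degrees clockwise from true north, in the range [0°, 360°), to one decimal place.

MOOR7: φ = -23.39056°, λ = +26.26000°
INJ-59: φ = -33.71500°, λ = +31.81222°
Δλ = 5.5522°
y = sin Δλ · cos φ₂ = 0.080480
x = cos φ₁ sin φ₂ − sin φ₁ cos φ₂ cos Δλ = -0.180771
θ = atan2(y, x) = 156.0012° → 156.0012° (mod 360°)

156.0°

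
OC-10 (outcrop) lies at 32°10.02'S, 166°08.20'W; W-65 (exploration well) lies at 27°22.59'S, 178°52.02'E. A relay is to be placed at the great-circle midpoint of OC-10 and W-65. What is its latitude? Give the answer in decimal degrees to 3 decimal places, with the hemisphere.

29.984°S

OC-10: φ = -32.16700°, λ = -166.13667°
W-65: φ = -27.37650°, λ = +178.86700°
Bx = cos φ₂ cos Δλ = 0.857761,  By = cos φ₂ sin Δλ = -0.229777
φₘ = atan2(sin φ₁ + sin φ₂, √((cos φ₁ + Bx)² + By²)) = -29.98416°
λₘ = λ₁ + atan2(By, cos φ₁ + Bx) = -173.81528°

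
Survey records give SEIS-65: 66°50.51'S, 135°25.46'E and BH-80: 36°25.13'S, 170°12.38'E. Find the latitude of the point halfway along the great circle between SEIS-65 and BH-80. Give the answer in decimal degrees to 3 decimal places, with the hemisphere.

52.769°S

SEIS-65: φ = -66.84183°, λ = +135.42433°
BH-80: φ = -36.41883°, λ = +170.20633°
Bx = cos φ₂ cos Δλ = 0.660922,  By = cos φ₂ sin Δλ = 0.459045
φₘ = atan2(sin φ₁ + sin φ₂, √((cos φ₁ + Bx)² + By²)) = -52.76898°
λₘ = λ₁ + atan2(By, cos φ₁ + Bx) = 158.95490°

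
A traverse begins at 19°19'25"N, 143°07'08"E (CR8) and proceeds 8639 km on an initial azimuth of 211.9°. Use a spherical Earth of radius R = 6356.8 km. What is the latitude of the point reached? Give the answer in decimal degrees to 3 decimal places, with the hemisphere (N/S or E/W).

CR8: φ = +19.32361°, λ = +143.11889°
δ = d/R = 8639/6356.8 = 1.359017 rad
φ₂ = arcsin(sin φ₁ cos δ + cos φ₁ sin δ cos θ)
   = arcsin(0.33090·0.21020 + 0.94366·0.97766·-0.84897) = -45.53594°
λ₂ = λ₁ + atan2(sin θ sin δ cos φ₁, cos δ − sin φ₁ sin φ₂) = 95.59495°

45.536°S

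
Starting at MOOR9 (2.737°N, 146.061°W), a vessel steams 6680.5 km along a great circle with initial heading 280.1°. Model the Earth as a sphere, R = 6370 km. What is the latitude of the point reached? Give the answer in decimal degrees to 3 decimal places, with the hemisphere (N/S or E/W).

δ = d/R = 6680.5/6370 = 1.048744 rad
φ₂ = arcsin(sin φ₁ cos δ + cos φ₁ sin δ cos θ)
   = arcsin(0.04775·0.49866 + 0.99886·0.86680·0.17537) = 10.11624°
λ₂ = λ₁ + atan2(sin θ sin δ cos φ₁, cos δ − sin φ₁ sin φ₂) = 153.84535°

10.116°N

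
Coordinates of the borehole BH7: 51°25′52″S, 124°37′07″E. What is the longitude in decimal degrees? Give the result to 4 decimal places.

124° + 37′/60 + 7″/3600 = 124 + 0.61667 + 0.00194 = 124.6186°

124.6186°E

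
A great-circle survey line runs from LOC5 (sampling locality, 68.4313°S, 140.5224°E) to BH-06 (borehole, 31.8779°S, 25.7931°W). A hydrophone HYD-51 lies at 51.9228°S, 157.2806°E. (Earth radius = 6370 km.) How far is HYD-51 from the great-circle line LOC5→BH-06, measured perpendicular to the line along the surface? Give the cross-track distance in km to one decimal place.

δ₁₃ = central angle LOC5→HYD-51 = 0.320275 rad  (haversine)
θ₁₃ = bearing LOC5→HYD-51 = 34.390°,  θ₁₂ = bearing LOC5→BH-06 = 191.802°
dₓₜ = R·arcsin(sin δ₁₃ · sin(θ₁₃ − θ₁₂)) = 6370·arcsin(0.31483·sin(-157.412°)) = -772.180 km
|dₓₜ| = 772.180 km

772.2 km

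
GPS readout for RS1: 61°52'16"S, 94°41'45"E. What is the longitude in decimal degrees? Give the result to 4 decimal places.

94.6958°E

94° + 41′/60 + 45″/3600 = 94 + 0.68333 + 0.01250 = 94.6958°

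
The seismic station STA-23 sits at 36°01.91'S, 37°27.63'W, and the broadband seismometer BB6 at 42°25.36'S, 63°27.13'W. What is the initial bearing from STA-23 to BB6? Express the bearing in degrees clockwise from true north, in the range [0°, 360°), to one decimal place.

244.4°

STA-23: φ = -36.03183°, λ = -37.46050°
BB6: φ = -42.42267°, λ = -63.45217°
Δλ = -25.9917°
y = sin Δλ · cos φ₂ = -0.323504
x = cos φ₁ sin φ₂ − sin φ₁ cos φ₂ cos Δλ = -0.155229
θ = atan2(y, x) = -115.6333° → 244.3667° (mod 360°)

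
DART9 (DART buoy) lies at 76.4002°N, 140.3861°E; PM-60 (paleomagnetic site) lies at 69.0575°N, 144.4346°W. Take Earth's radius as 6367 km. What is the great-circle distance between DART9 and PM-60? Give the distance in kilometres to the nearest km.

Δφ = -7.3427°,  Δλ = 75.1793°
a = sin²(Δφ/2) + cos φ₁ cos φ₂ sin²(Δλ/2) = 0.035374
c = 2·arcsin(√a) = 0.378413 rad = 21.6815°
d = R·c = 6367 × 0.378413 = 2409.4 km

2409 km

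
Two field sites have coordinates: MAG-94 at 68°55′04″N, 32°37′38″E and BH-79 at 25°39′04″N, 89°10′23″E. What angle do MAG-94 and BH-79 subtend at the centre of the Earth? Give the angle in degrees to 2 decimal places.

MAG-94: φ = +68.91778°, λ = +32.62722°
BH-79: φ = +25.65111°, λ = +89.17306°
Δφ = -43.2667°,  Δλ = 56.5458°
a = sin²(Δφ/2) + cos φ₁ cos φ₂ sin²(Δλ/2) = 0.208666
c = 2·arcsin(√a) = 0.948789 rad = 54.3616°

54.36°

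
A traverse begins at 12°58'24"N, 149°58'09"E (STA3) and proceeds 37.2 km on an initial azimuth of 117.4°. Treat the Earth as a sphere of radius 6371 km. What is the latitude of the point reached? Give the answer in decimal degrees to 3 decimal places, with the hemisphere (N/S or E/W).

12.819°N

STA3: φ = +12.97333°, λ = +149.96917°
δ = d/R = 37.2/6371 = 0.005839 rad
φ₂ = arcsin(sin φ₁ cos δ + cos φ₁ sin δ cos θ)
   = arcsin(0.22450·0.99998 + 0.97447·0.00584·-0.46020) = 12.81920°
λ₂ = λ₁ + atan2(sin θ sin δ cos φ₁, cos δ − sin φ₁ sin φ₂) = 150.27378°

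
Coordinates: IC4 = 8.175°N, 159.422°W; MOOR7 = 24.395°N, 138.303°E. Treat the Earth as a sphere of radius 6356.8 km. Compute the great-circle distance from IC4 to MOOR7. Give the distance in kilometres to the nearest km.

6816 km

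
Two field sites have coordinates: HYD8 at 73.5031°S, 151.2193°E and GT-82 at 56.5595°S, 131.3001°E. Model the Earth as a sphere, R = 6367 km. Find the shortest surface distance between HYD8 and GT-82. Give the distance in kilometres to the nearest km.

Δφ = 16.9436°,  Δλ = -19.9192°
a = sin²(Δφ/2) + cos φ₁ cos φ₂ sin²(Δλ/2) = 0.026385
c = 2·arcsin(√a) = 0.326314 rad = 18.6964°
d = R·c = 6367 × 0.326314 = 2077.6 km

2078 km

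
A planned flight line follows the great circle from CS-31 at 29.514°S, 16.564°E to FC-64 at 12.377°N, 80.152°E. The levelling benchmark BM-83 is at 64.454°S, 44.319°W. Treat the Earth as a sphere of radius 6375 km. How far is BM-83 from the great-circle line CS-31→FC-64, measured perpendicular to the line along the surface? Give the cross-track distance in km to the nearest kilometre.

3069 km

δ₁₃ = central angle CS-31→BM-83 = 0.892993 rad  (haversine)
θ₁₃ = bearing CS-31→BM-83 = 208.924°,  θ₁₂ = bearing CS-31→FC-64 = 65.397°
dₓₜ = R·arcsin(sin δ₁₃ · sin(θ₁₃ − θ₁₂)) = 6375·arcsin(0.77895·sin(143.527°)) = 3069.089 km
|dₓₜ| = 3069.089 km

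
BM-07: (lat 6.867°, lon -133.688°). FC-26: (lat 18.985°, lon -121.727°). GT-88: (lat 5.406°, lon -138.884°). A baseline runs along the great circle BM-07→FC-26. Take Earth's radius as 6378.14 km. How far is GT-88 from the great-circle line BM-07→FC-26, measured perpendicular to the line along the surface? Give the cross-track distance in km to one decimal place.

314.6 km

δ₁₃ = central angle BM-07→GT-88 = 0.093701 rad  (haversine)
θ₁₃ = bearing BM-07→GT-88 = 254.498°,  θ₁₂ = bearing BM-07→FC-26 = 42.699°
dₓₜ = R·arcsin(sin δ₁₃ · sin(θ₁₃ − θ₁₂)) = 6378.14·arcsin(0.09356·sin(211.799°)) = -314.585 km
|dₓₜ| = 314.585 km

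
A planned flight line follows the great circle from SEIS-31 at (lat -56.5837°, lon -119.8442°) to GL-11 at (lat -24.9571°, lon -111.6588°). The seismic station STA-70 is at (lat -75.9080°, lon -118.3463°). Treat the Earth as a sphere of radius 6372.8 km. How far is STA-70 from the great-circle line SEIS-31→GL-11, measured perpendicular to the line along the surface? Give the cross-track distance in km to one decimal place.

551.3 km

δ₁₃ = central angle SEIS-31→STA-70 = 0.337411 rad  (haversine)
θ₁₃ = bearing SEIS-31→STA-70 = 178.898°,  θ₁₂ = bearing SEIS-31→GL-11 = 14.027°
dₓₜ = R·arcsin(sin δ₁₃ · sin(θ₁₃ − θ₁₂)) = 6372.8·arcsin(0.33105·sin(164.871°)) = 551.298 km
|dₓₜ| = 551.298 km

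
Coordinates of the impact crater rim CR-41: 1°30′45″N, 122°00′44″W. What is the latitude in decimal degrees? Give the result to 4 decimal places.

1° + 30′/60 + 45″/3600 = 1 + 0.50000 + 0.01250 = 1.5125°

1.5125°N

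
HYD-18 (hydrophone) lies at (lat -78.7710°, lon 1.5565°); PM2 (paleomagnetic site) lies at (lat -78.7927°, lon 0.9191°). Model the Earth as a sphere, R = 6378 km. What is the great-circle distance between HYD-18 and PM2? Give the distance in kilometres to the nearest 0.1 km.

14.0 km

Δφ = -0.0217°,  Δλ = -0.6374°
a = sin²(Δφ/2) + cos φ₁ cos φ₂ sin²(Δλ/2) = 0.000001
c = 2·arcsin(√a) = 0.002197 rad = 0.1259°
d = R·c = 6378 × 0.002197 = 14.0 km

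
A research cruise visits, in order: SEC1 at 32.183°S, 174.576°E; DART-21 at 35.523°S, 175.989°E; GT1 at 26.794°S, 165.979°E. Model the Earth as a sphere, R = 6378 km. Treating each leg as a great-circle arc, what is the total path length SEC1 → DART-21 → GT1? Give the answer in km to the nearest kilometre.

1754 km

SEC1→DART-21: c = 0.061785 rad, d = 394.06 km
DART-21→GT1: c = 0.213204 rad, d = 1359.81 km
Total = 394.06 + 1359.81 = 1753.88 km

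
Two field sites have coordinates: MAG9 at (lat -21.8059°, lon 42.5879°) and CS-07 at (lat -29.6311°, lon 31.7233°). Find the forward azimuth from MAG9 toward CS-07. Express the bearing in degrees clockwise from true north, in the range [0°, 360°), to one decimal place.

229.1°

Δλ = -10.8646°
y = sin Δλ · cos φ₂ = -0.163839
x = cos φ₁ sin φ₂ − sin φ₁ cos φ₂ cos Δλ = -0.141939
θ = atan2(y, x) = -130.9034° → 229.0966° (mod 360°)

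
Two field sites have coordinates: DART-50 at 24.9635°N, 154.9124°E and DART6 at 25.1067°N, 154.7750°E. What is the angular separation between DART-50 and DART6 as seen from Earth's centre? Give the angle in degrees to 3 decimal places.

0.190°

Δφ = 0.1432°,  Δλ = -0.1374°
a = sin²(Δφ/2) + cos φ₁ cos φ₂ sin²(Δλ/2) = 0.000003
c = 2·arcsin(√a) = 0.003312 rad = 0.1897°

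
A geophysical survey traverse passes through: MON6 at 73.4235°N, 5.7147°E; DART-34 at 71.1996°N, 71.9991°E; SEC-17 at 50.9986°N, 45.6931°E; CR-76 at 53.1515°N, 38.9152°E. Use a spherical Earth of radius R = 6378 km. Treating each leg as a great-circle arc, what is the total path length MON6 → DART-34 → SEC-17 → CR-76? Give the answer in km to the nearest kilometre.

5270 km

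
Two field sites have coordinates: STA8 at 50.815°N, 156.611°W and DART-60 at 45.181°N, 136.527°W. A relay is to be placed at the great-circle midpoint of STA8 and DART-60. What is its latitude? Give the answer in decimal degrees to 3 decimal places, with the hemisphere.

48.436°N

Bx = cos φ₂ cos Δλ = 0.662006,  By = cos φ₂ sin Δλ = 0.242050
φₘ = atan2(sin φ₁ + sin φ₂, √((cos φ₁ + Bx)² + By²)) = 48.43615°
λₘ = λ₁ + atan2(By, cos φ₁ + Bx) = -146.01459°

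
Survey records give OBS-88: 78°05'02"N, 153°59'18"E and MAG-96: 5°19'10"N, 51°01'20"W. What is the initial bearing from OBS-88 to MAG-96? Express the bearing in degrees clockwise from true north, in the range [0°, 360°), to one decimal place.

25.0°

OBS-88: φ = +78.08389°, λ = +153.98833°
MAG-96: φ = +5.31944°, λ = -51.02222°
Δλ = 154.9894°
y = sin Δλ · cos φ₂ = 0.420964
x = cos φ₁ sin φ₂ − sin φ₁ cos φ₂ cos Δλ = 0.902025
θ = atan2(y, x) = 25.0179° → 25.0179° (mod 360°)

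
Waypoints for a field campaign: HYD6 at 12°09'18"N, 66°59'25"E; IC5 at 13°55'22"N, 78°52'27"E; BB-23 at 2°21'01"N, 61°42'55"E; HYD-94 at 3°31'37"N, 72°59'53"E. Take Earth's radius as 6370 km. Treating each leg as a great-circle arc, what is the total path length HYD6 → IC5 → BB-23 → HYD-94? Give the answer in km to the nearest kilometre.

HYD6: φ = +12.15500°, λ = +66.99028°
IC5: φ = +13.92278°, λ = +78.87417°
BB-23: φ = +2.35028°, λ = +61.71528°
HYD-94: φ = +3.52694°, λ = +72.99806°
HYD6→IC5: c = 0.204380 rad, d = 1301.90 km
IC5→BB-23: c = 0.358267 rad, d = 2282.16 km
BB-23→HYD-94: c = 0.197728 rad, d = 1259.53 km
Total = 1301.90 + 2282.16 + 1259.53 = 4843.59 km

4844 km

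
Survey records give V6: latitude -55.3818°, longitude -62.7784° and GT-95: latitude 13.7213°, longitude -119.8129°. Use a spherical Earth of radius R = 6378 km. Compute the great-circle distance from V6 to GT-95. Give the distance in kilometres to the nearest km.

9347 km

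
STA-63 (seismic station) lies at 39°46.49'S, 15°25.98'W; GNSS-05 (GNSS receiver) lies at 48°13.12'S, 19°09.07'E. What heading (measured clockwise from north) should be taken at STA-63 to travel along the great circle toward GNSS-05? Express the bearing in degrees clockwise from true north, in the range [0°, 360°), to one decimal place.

120.4°

STA-63: φ = -39.77483°, λ = -15.43300°
GNSS-05: φ = -48.21867°, λ = +19.15117°
Δλ = 34.5842°
y = sin Δλ · cos φ₂ = 0.378197
x = cos φ₁ sin φ₂ − sin φ₁ cos φ₂ cos Δλ = -0.222165
θ = atan2(y, x) = 120.4314° → 120.4314° (mod 360°)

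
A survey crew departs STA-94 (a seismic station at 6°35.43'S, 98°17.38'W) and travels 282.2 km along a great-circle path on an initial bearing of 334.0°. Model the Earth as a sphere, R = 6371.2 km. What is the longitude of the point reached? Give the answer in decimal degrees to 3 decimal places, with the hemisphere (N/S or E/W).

STA-94: φ = -6.59050°, λ = -98.28967°
δ = d/R = 282.2/6371.2 = 0.044293 rad
φ₂ = arcsin(sin φ₁ cos δ + cos φ₁ sin δ cos θ)
   = arcsin(-0.11477·0.99902 + 0.99339·0.04428·0.89879) = -4.30844°
λ₂ = λ₁ + atan2(sin θ sin δ cos φ₁, cos δ − sin φ₁ sin φ₂) = -99.40503°

99.405°W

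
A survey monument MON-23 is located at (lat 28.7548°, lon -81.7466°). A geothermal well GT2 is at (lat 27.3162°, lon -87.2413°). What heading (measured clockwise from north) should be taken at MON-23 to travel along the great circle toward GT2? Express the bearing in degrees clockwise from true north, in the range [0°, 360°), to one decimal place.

254.8°

Δλ = -5.4947°
y = sin Δλ · cos φ₂ = -0.085076
x = cos φ₁ sin φ₂ − sin φ₁ cos φ₂ cos Δλ = -0.023142
θ = atan2(y, x) = -105.2170° → 254.7830° (mod 360°)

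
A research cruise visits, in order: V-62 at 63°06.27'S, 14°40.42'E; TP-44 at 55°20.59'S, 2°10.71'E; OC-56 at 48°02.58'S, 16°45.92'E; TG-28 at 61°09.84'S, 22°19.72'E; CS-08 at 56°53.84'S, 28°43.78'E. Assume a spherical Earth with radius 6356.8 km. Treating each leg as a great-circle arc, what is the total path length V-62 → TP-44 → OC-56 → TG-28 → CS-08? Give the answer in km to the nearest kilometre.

4492 km

V-62: φ = -63.10450°, λ = +14.67367°
TP-44: φ = -55.34317°, λ = +2.17850°
OC-56: φ = -48.04300°, λ = +16.76533°
TG-28: φ = -61.16400°, λ = +22.32867°
CS-08: φ = -56.89733°, λ = +28.72967°
V-62→TP-44: c = 0.174887 rad, d = 1111.72 km
TP-44→OC-56: c = 0.202139 rad, d = 1284.96 km
OC-56→TG-28: c = 0.235602 rad, d = 1497.68 km
TG-28→CS-08: c = 0.093987 rad, d = 597.45 km
Total = 1111.72 + 1284.96 + 1497.68 + 597.45 = 4491.81 km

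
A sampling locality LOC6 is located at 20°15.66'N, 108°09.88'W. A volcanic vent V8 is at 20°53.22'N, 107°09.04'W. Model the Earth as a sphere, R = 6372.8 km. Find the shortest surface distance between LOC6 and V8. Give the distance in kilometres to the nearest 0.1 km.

LOC6: φ = +20.26100°, λ = -108.16467°
V8: φ = +20.88700°, λ = -107.15067°
Δφ = 0.6260°,  Δλ = 1.0140°
a = sin²(Δφ/2) + cos φ₁ cos φ₂ sin²(Δλ/2) = 0.000098
c = 2·arcsin(√a) = 0.019847 rad = 1.1371°
d = R·c = 6372.8 × 0.019847 = 126.5 km

126.5 km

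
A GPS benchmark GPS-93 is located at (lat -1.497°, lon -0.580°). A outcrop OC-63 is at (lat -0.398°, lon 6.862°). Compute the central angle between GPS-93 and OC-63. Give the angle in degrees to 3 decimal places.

Δφ = 1.0990°,  Δλ = 7.4420°
a = sin²(Δφ/2) + cos φ₁ cos φ₂ sin²(Δλ/2) = 0.004302
c = 2·arcsin(√a) = 0.131276 rad = 7.5216°

7.522°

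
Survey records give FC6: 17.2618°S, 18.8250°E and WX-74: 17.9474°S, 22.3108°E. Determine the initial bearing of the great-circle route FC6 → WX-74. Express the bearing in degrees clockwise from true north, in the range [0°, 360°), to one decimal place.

102.2°

Δλ = 3.4858°
y = sin Δλ · cos φ₂ = 0.057843
x = cos φ₁ sin φ₂ − sin φ₁ cos φ₂ cos Δλ = -0.012488
θ = atan2(y, x) = 102.1829° → 102.1829° (mod 360°)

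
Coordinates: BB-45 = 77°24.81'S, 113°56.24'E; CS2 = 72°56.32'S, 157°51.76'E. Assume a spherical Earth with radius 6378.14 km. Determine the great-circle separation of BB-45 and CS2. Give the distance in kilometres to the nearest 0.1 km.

1307.4 km

BB-45: φ = -77.41350°, λ = +113.93733°
CS2: φ = -72.93867°, λ = +157.86267°
Δφ = 4.4748°,  Δλ = 43.9253°
a = sin²(Δφ/2) + cos φ₁ cos φ₂ sin²(Δλ/2) = 0.010467
c = 2·arcsin(√a) = 0.204977 rad = 11.7443°
d = R·c = 6378.14 × 0.204977 = 1307.4 km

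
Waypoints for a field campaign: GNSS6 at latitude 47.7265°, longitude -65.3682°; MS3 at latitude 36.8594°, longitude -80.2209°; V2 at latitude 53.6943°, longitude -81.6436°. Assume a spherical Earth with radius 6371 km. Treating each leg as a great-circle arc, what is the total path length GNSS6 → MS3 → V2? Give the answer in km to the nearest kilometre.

3588 km

GNSS6→MS3: c = 0.268822 rad, d = 1712.66 km
MS3→V2: c = 0.294328 rad, d = 1875.17 km
Total = 1712.66 + 1875.17 = 3587.83 km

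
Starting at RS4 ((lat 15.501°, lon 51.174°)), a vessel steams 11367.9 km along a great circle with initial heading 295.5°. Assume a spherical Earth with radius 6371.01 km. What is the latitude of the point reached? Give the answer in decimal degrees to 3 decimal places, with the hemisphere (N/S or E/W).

20.414°N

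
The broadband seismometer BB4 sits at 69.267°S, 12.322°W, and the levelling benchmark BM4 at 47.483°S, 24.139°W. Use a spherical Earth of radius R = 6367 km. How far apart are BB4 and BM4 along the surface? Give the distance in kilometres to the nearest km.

2506 km

Δφ = 21.7840°,  Δλ = -11.8170°
a = sin²(Δφ/2) + cos φ₁ cos φ₂ sin²(Δλ/2) = 0.038240
c = 2·arcsin(√a) = 0.393640 rad = 22.5539°
d = R·c = 6367 × 0.393640 = 2506.3 km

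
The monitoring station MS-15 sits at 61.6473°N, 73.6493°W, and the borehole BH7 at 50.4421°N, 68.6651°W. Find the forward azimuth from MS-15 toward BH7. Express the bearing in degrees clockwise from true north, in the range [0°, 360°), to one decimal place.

163.9°

Δλ = 4.9842°
y = sin Δλ · cos φ₂ = 0.055331
x = cos φ₁ sin φ₂ − sin φ₁ cos φ₂ cos Δλ = -0.192204
θ = atan2(y, x) = 163.9402° → 163.9402° (mod 360°)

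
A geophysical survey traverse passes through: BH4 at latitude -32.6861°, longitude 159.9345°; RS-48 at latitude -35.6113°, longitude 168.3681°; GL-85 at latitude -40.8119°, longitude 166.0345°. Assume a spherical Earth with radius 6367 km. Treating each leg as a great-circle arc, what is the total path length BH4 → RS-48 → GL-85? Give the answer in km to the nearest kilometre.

BH4→RS-48: c = 0.132020 rad, d = 840.57 km
RS-48→GL-85: c = 0.096233 rad, d = 612.72 km
Total = 840.57 + 612.72 = 1453.29 km

1453 km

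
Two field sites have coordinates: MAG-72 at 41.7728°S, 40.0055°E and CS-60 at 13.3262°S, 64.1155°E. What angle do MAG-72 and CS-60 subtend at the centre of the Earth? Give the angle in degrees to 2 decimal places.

35.32°

Δφ = 28.4466°,  Δλ = 24.1100°
a = sin²(Δφ/2) + cos φ₁ cos φ₂ sin²(Δλ/2) = 0.092024
c = 2·arcsin(√a) = 0.616421 rad = 35.3183°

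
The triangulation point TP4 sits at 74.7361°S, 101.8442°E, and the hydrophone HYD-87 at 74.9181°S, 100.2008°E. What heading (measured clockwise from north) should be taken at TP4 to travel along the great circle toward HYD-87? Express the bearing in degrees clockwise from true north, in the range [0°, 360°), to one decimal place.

Δλ = -1.6434°
y = sin Δλ · cos φ₂ = -0.007462
x = cos φ₁ sin φ₂ − sin φ₁ cos φ₂ cos Δλ = -0.003280
θ = atan2(y, x) = -113.7261° → 246.2739° (mod 360°)

246.3°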